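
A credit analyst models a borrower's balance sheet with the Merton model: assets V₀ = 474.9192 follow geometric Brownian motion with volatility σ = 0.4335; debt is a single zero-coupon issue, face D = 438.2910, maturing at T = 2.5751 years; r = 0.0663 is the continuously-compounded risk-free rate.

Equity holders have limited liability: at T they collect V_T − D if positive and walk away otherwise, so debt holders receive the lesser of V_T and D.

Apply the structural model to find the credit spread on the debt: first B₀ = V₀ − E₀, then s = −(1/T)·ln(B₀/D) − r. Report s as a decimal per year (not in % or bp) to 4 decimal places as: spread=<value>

Equity is a call on the firm's assets struck at D = 438.2910:
d₁ = [ln(V₀/D) + (r + σ²/2)T] / (σ√T)
   = [ln(474.9192/438.2910) + (0.0663 + 0.5·0.4335²)·2.5751] / (0.4335·√2.5751)
   = [0.080262 + 0.412688] / 0.695643 = 0.708625
d₂ = d₁ − σ√T = 0.708625 − 0.695643 = 0.012983
N(d₁) = 0.760722,  N(d₂) = 0.505179,  e^(−rT) = 0.843050
E₀ = V₀·N(d₁) − D·e^(−rT)·N(d₂)
   = 474.9192·0.760722 − 438.2910·0.843050·0.505179 = 174.616921
B₀ = V₀ − E₀ = 474.9192 − 174.616921 = 300.302279
spread = −(1/T)·ln(B₀/D) − r = −(1/2.5751)·ln(300.302279/438.2910) − 0.0663 = 0.08052673

spread=0.0805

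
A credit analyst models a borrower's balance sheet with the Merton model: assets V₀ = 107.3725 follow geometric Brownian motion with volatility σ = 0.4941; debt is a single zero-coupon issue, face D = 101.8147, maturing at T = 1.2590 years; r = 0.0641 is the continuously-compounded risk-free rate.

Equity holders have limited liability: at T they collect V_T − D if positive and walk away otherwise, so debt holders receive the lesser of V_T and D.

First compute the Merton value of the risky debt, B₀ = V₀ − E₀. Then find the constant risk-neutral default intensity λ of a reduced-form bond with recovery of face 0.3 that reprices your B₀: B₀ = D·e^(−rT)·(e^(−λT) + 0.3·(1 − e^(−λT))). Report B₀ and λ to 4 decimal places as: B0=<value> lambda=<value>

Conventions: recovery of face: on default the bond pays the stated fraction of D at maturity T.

Apply the equity-as-call identities (strike 101.8147, horizon 1.2590 years):
d₁ = [ln(V₀/D) + (r + σ²/2)T] / (σ√T)
   = [ln(107.3725/101.8147) + (0.0641 + 0.5·0.4941²)·1.2590] / (0.4941·√1.2590)
   = [0.053150 + 0.234385] / 0.554406 = 0.518635
d₂ = d₁ − σ√T = 0.518635 − 0.554406 = -0.035770
N(d₁) = 0.697992,  N(d₂) = 0.485733,  e^(−rT) = 0.922469
E₀ = V₀·N(d₁) − D·e^(−rT)·N(d₂)
   = 107.3725·0.697992 − 101.8147·0.922469·0.485733 = 29.324758
B₀ = V₀ − E₀ = 107.3725 − 29.324758 = 78.047742
e^(−λT) = (B₀·e^(rT)/D − 0.3)/(1 − 0.3) = (78.0477·1.084048/101.8147 − 0.3)/0.7 = 0.75856320
λ = −ln(0.75856320)/1.2590 = 0.219483

B0=78.0477 lambda=0.2195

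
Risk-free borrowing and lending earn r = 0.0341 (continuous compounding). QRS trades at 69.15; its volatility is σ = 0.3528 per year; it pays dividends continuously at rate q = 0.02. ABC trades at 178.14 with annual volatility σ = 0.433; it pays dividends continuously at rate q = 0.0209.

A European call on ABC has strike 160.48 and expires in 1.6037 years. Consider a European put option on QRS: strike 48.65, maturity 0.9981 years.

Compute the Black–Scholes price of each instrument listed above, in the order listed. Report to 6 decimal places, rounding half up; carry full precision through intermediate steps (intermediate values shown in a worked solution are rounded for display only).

price(ABC call K=160.48) = 46.076297
price(QRS put K=48.65) = 1.527382

[ABC call K=160.48]
σ√T = 0.433·√1.6037 = 0.548339
d₁ = (ln(S/K) + (r−q+σ²/2)T) / (σ√T) = (ln(178.14/160.48) + (0.0341−0.0209+0.433²/2)·1.6037) / 0.548339 = (0.104400 + 0.171507) / 0.548339 = 0.503169
d₂ = d₁ − σ√T = 0.503169 − 0.548339 = -0.045171
e^{−rT} = 0.946782
e^{−qT} = 0.967038
N(d₁) = 0.692577,  N(d₂) = 0.481986
price = S·e^{−qT}·N(d₁) − K·e^{−rT}·N(d₂) = 119.309016 − 73.232719 = 46.076297
[QRS put K=48.65]
σ√T = 0.3528·√0.9981 = 0.352465
d₁ = (ln(S/K) + (r−q+σ²/2)T) / (σ√T) = (ln(69.15/48.65) + (0.0341−0.02+0.3528²/2)·0.9981) / 0.352465 = (0.351626 + 0.076189) / 0.352465 = 1.213782
d₂ = d₁ − σ√T = 1.213782 − 0.352465 = 0.861317
e^{−rT} = 0.966537
e^{−qT} = 0.980236
N(−d₁) = 0.112416,  N(−d₂) = 0.194532
price = K·e^{−rT}·N(−d₂) − S·e^{−qT}·N(−d₁) = 9.147282 − 7.619900 = 1.527382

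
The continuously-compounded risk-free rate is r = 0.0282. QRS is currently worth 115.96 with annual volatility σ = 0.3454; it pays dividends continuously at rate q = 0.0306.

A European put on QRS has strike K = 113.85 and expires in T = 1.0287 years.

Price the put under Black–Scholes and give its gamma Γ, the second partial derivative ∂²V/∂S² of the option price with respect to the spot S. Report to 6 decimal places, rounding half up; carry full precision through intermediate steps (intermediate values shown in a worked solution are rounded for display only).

σ√T = 0.3454·√1.0287 = 0.350321
d₁ = (ln(S/K) + (r−q+σ²/2)T) / (σ√T) = (ln(115.96/113.85) + (0.0282−0.0306+0.3454²/2)·1.0287) / 0.350321 = (0.018364 + 0.058894) / 0.350321 = 0.220532
d₂ = d₁ − σ√T = 0.220532 − 0.350321 = -0.129789
e^{−rT} = 0.971407
e^{−qT} = 0.969012
N(−d₁) = 0.412728,  N(−d₂) = 0.551633
Put price V = K·e^{−rT}·N(−d₂) − S·e^{−qT}·N(−d₁) = 61.007745 − 46.376894 = 14.630851
φ(d₁) = (1/√(2π))·e^{−d₁²/2} = 0.389358
Γ = e^{−qT}·φ(d₁) / (S·σ·√T) = 0.009288

price = 14.630851
Γ = 0.009288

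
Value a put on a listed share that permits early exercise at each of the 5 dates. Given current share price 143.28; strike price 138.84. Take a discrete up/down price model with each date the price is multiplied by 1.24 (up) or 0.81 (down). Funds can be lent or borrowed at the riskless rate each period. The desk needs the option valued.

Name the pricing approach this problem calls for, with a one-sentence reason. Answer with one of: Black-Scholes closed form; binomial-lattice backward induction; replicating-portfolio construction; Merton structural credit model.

Key observation: an American put (K = 138.84, S₀ = 143.28) on a 5-date tree has no closed form — the optimal stopping decision is embedded and must be resolved recursively from expiry.

framework: binomial-lattice backward induction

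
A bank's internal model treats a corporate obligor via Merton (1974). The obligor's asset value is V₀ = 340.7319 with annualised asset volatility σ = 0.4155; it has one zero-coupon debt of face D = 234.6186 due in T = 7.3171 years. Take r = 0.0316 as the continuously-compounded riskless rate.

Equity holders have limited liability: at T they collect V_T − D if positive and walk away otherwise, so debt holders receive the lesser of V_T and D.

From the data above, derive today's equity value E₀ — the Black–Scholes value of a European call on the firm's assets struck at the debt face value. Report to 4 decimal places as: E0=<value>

E0=203.1912

Work the structural quantities from V₀ = 340.7319 against face 234.6186:
d₁ = [ln(V₀/D) + (r + σ²/2)T] / (σ√T)
   = [ln(340.7319/234.6186) + (0.0316 + 0.5·0.4155²)·7.3171] / (0.4155·√7.3171)
   = [0.373135 + 0.862833] / 1.123933 = 1.099681
d₂ = d₁ − σ√T = 1.099681 − 1.123933 = -0.024252
N(d₁) = 0.864264,  N(d₂) = 0.490326,  e^(−rT) = 0.793565
E₀ = V₀·N(d₁) − D·e^(−rT)·N(d₂)
   = 340.7319·0.864264 − 234.6186·0.793565·0.490326 = 203.191167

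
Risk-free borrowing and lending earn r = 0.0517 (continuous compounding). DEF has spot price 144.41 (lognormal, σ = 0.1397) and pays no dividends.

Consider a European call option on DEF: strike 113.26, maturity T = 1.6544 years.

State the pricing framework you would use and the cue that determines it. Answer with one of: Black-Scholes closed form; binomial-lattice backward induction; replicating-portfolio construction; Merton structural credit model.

framework: Black-Scholes closed form

Key observation: the instrument is a plain European call (strike 113.26) on a lognormal asset; the exact continuous-time formula applies directly.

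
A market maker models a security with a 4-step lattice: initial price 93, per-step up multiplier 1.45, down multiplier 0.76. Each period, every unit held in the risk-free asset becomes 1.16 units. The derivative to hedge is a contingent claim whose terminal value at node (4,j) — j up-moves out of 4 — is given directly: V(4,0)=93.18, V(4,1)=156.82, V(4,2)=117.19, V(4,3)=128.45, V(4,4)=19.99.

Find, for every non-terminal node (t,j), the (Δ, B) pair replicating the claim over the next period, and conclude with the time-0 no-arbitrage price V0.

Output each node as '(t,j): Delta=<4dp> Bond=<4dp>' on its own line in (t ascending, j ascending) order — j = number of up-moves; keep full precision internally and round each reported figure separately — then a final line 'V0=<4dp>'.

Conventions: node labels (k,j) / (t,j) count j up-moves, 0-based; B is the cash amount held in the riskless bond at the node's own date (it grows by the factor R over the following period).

Arbitrage-free pricing uses the up-move probability p* = (R−d)/(u−d) = 0.5797, discounting each step at R = 1.16.
Expiry values: V(4,0)=93.1800, V(4,1)=156.8200, V(4,2)=117.1900, V(4,3)=128.4500, V(4,4)=19.9900
(3,0): S=40.8248. Δ = (V_up−V_dn)/(S_up−S_dn) = (156.8200−93.1800)/(59.1959−31.0268) = 2.2592. V = [p*·156.8200 + (1−p*)·93.1800]/1.16 = 112.1317. B = V − Δ·S = 19.8998.
(3,1): S=77.8894. Δ = (V_up−V_dn)/(S_up−S_dn) = (117.1900−156.8200)/(112.9396−59.1959) = -0.7374. V = [p*·117.1900 + (1−p*)·156.8200]/1.16 = 115.3846. B = V − Δ·S = 172.8193.
(3,2): S=148.6047. Δ = (V_up−V_dn)/(S_up−S_dn) = (128.4500−117.1900)/(215.4768−112.9396) = 0.1098. V = [p*·128.4500 + (1−p*)·117.1900]/1.16 = 106.6530. B = V − Δ·S = 90.3342.
(3,3): S=283.5221. Δ = (V_up−V_dn)/(S_up−S_dn) = (19.9900−128.4500)/(411.1071−215.4768) = -0.5544. V = [p*·19.9900 + (1−p*)·128.4500]/1.16 = 56.5299. B = V − Δ·S = 213.7183.
(2,0): S=53.7168. Δ = (V_up−V_dn)/(S_up−S_dn) = (115.3846−112.1317)/(77.8894−40.8248) = 0.0878. V = [p*·115.3846 + (1−p*)·112.1317]/1.16 = 98.2909. B = V − Δ·S = 93.5766.
(2,1): S=102.4860. Δ = (V_up−V_dn)/(S_up−S_dn) = (106.6530−115.3846)/(148.6047−77.8894) = -0.1235. V = [p*·106.6530 + (1−p*)·115.3846]/1.16 = 95.1059. B = V − Δ·S = 107.7602.
(2,2): S=195.5325. Δ = (V_up−V_dn)/(S_up−S_dn) = (56.5299−106.6530)/(283.5221−148.6047) = -0.3715. V = [p*·56.5299 + (1−p*)·106.6530]/1.16 = 66.8932. B = V − Δ·S = 139.5355.
(1,0): S=70.6800. Δ = (V_up−V_dn)/(S_up−S_dn) = (95.1059−98.2909)/(102.4860−53.7168) = -0.0653. V = [p*·95.1059 + (1−p*)·98.2909]/1.16 = 83.1418. B = V − Δ·S = 87.7577.
(1,1): S=134.8500. Δ = (V_up−V_dn)/(S_up−S_dn) = (66.8932−95.1059)/(195.5325−102.4860) = -0.3032. V = [p*·66.8932 + (1−p*)·95.1059]/1.16 = 67.8885. B = V − Δ·S = 108.7765.
(0,0): S=93.0000. Δ = (V_up−V_dn)/(S_up−S_dn) = (67.8885−83.1418)/(134.8500−70.6800) = -0.2377. V = [p*·67.8885 + (1−p*)·83.1418]/1.16 = 64.0511. B = V − Δ·S = 86.1573.
Check: Δ(0,0)·S0 + B(0,0) = 64.0511 = V0.

(0,0): Delta=-0.2377 Bond=86.1573
(1,0): Delta=-0.0653 Bond=87.7577
(1,1): Delta=-0.3032 Bond=108.7765
(2,0): Delta=0.0878 Bond=93.5766
(2,1): Delta=-0.1235 Bond=107.7602
(2,2): Delta=-0.3715 Bond=139.5355
(3,0): Delta=2.2592 Bond=19.8998
(3,1): Delta=-0.7374 Bond=172.8193
(3,2): Delta=0.1098 Bond=90.3342
(3,3): Delta=-0.5544 Bond=213.7183
V0=64.0511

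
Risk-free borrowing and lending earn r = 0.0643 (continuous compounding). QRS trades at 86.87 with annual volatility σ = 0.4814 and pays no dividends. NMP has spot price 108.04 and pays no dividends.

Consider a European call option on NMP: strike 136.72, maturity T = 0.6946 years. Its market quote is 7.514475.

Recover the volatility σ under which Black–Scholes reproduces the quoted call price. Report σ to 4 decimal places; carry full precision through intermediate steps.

At σ = 0.4173 the Black–Scholes value reproduces the quote:
σ√T = 0.4173·√0.6946 = 0.347789
d₁ = (ln(S/K) + (r+σ²/2)T) / (σ√T) = (ln(108.04/136.72) + (0.0643+0.4173²/2)·0.6946) / 0.347789 = (-0.235434 + 0.105141) / 0.347789 = -0.374630
d₂ = d₁ − σ√T = -0.374630 − 0.347789 = -0.722419
e^{−rT} = 0.956320
N(d₁) = 0.353968,  N(d₂) = 0.235018
V = S·N(d₁) − K·e^{−rT}·N(d₂) = 38.242686 − 30.728211 = 7.514475 (matching the quote); vega is positive throughout, so no other σ reproduces this price

sigma = 0.4173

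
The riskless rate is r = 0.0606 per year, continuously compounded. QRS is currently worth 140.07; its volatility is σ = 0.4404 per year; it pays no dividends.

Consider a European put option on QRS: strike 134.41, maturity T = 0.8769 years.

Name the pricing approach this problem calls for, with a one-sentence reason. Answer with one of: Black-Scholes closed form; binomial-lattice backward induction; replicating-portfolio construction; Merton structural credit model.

framework: Black-Scholes closed form

Key observation: with QRS following a GBM at constant σ and r, the European put struck at 134.41 prices in closed form — nothing here needs a stepwise model or a balance sheet.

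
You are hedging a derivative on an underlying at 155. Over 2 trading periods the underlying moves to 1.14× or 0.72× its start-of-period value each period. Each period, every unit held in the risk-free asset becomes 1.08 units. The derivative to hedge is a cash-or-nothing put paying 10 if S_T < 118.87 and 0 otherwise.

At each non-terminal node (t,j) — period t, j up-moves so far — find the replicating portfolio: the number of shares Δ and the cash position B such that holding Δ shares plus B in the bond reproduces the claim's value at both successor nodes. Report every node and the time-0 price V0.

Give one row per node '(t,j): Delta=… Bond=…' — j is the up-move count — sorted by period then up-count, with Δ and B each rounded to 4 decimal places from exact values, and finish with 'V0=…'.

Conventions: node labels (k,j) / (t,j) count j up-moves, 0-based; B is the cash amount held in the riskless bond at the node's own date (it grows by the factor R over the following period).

(0,0): Delta=-0.0203 Bond=3.3244
(1,0): Delta=-0.2133 Bond=25.1323
(1,1): Delta=0.0000 Bond=0.0000
V0=0.1750

No-arbitrage ⇒ martingale measure with p* = (R−d)/(u−d) = 0.8571.
Expiry values: V(2,0)=10.0000, V(2,1)=0.0000, V(2,2)=0.0000
Node (1,0) S=111.6000: V=(p*·0.0000+(1−p*)·10.0000)/1.08=1.3228; Δ=(0.0000−10.0000)/(127.2240−80.3520)=-0.2133; B=V−Δ·S=25.1323
Node (1,1) S=176.7000: V=(p*·0.0000+(1−p*)·0.0000)/1.08=0.0000; Δ=(0.0000−0.0000)/(201.4380−127.2240)=0.0000; B=V−Δ·S=0.0000
Node (0,0) S=155.0000: V=(p*·0.0000+(1−p*)·1.3228)/1.08=0.1750; Δ=(0.0000−1.3228)/(176.7000−111.6000)=-0.0203; B=V−Δ·S=3.3244
As a check, the time-0 holding Δ(0,0)·S0 + B(0,0) comes to 0.1750 — exactly V0.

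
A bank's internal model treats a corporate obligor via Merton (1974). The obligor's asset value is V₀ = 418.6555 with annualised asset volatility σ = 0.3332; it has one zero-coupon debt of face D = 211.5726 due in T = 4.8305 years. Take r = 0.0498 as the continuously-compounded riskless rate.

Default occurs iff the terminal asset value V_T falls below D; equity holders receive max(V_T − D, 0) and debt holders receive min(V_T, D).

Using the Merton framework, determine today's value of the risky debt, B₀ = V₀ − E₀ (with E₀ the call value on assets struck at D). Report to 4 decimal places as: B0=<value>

B0=157.1991

With assets at 418.6555 and a single debt payment of 211.5726 at 4.8305 years:
d₁ = [ln(V₀/D) + (r + σ²/2)T] / (σ√T)
   = [ln(418.6555/211.5726) + (0.0498 + 0.5·0.3332²)·4.8305] / (0.3332·√4.8305)
   = [0.682480 + 0.508705] / 0.732320 = 1.626591
d₂ = d₁ − σ√T = 1.626591 − 0.732320 = 0.894271
N(d₁) = 0.948088,  N(d₂) = 0.814411,  e^(−rT) = 0.786188
E₀ = V₀·N(d₁) − D·e^(−rT)·N(d₂)
   = 418.6555·0.948088 − 211.5726·0.786188·0.814411 = 261.456382
B₀ = V₀ − E₀ = 418.6555 − 261.456382 = 157.199118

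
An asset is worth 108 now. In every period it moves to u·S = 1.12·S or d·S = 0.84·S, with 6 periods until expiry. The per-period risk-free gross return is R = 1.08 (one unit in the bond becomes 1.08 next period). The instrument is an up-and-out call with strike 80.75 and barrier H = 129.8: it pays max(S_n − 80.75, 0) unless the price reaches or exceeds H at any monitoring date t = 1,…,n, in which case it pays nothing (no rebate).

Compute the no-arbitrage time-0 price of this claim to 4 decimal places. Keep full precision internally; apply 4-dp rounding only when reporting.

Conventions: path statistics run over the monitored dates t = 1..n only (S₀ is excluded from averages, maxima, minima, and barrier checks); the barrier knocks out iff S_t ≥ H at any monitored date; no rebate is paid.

price = 2.0729

Risk-neutral up-probability p* = (R−d)/(u−d) = (1.08−0.84)/(1.12−0.84) = 0.8571; the claim prices as the p*-weighted sum of path payoffs discounted by R^6.
Enumerate all 2^6 = 64 price paths (U = up ×1.12, D = down ×0.84); each path with k up-moves has probability p*^k·(1−p*)^(6−k).
DDDDDD: M=90.7200, payoff=0.0000, prob=0.000008
UDDDDD: M=120.9600, payoff=0.0000, prob=0.000051
DUDDDD: M=101.6064, payoff=0.0000, prob=0.000051
UUDDDD: M=135.4752, payoff=0.0000, prob=0.000306
DDUDDD: M=90.7200, payoff=0.0000, prob=0.000051
UDUDDD: M=120.9600, payoff=0.0000, prob=0.000306
DUUDDD: M=113.7992, payoff=0.0000, prob=0.000306
UUUDDD: M=151.7322, payoff=0.0000, prob=0.001836
DDDUDD: M=90.7200, payoff=0.0000, prob=0.000051
UDDUDD: M=120.9600, payoff=0.0000, prob=0.000306
DUDUDD: M=101.6064, payoff=0.0000, prob=0.000306
UUDUDD: M=135.4752, payoff=0.0000, prob=0.001836
DDUUDD: M=95.5913, payoff=0.0000, prob=0.000306
UDUUDD: M=127.4551, payoff=9.1823, prob=0.001836
DUUUDD: M=127.4551, payoff=9.1823, prob=0.001836
UUUUDD: M=169.9401, payoff=0.0000, prob=0.011016
DDDDUD: M=90.7200, payoff=0.0000, prob=0.000051
UDDDUD: M=120.9600, payoff=0.0000, prob=0.000306
DUDDUD: M=101.6064, payoff=0.0000, prob=0.000306
UUDDUD: M=135.4752, payoff=0.0000, prob=0.001836
DDUDUD: M=90.7200, payoff=0.0000, prob=0.000306
UDUDUD: M=120.9600, payoff=9.1823, prob=0.001836
DUUDUD: M=113.7992, payoff=9.1823, prob=0.001836
UUUDUD: M=151.7322, payoff=0.0000, prob=0.011016
DDDUUD: M=90.7200, payoff=0.0000, prob=0.000306
UDDUUD: M=120.9600, payoff=9.1823, prob=0.001836
DUDUUD: M=107.0623, payoff=9.1823, prob=0.001836
UUDUUD: M=142.7497, payoff=0.0000, prob=0.011016
DDUUUD: M=107.0623, payoff=9.1823, prob=0.001836
UDUUUD: M=142.7497, payoff=0.0000, prob=0.011016
DUUUUD: M=142.7497, payoff=0.0000, prob=0.011016
UUUUUD: M=190.3329, payoff=0.0000, prob=0.066095
DDDDDU: M=90.7200, payoff=0.0000, prob=0.000051
UDDDDU: M=120.9600, payoff=0.0000, prob=0.000306
DUDDDU: M=101.6064, payoff=0.0000, prob=0.000306
UUDDDU: M=135.4752, payoff=0.0000, prob=0.001836
DDUDDU: M=90.7200, payoff=0.0000, prob=0.000306
UDUDDU: M=120.9600, payoff=9.1823, prob=0.001836
DUUDDU: M=113.7992, payoff=9.1823, prob=0.001836
UUUDDU: M=151.7322, payoff=0.0000, prob=0.011016
DDDUDU: M=90.7200, payoff=0.0000, prob=0.000306
UDDUDU: M=120.9600, payoff=9.1823, prob=0.001836
DUDUDU: M=101.6064, payoff=9.1823, prob=0.001836
UUDUDU: M=135.4752, payoff=0.0000, prob=0.011016
DDUUDU: M=95.5913, payoff=9.1823, prob=0.001836
UDUUDU: M=127.4551, payoff=39.1597, prob=0.011016
DUUUDU: M=127.4551, payoff=39.1597, prob=0.011016
UUUUDU: M=169.9401, payoff=0.0000, prob=0.066095
DDDDUU: M=90.7200, payoff=0.0000, prob=0.000306
UDDDUU: M=120.9600, payoff=9.1823, prob=0.001836
DUDDUU: M=101.6064, payoff=9.1823, prob=0.001836
UUDDUU: M=135.4752, payoff=0.0000, prob=0.011016
DDUDUU: M=90.7200, payoff=9.1823, prob=0.001836
UDUDUU: M=120.9600, payoff=39.1597, prob=0.011016
DUUDUU: M=119.9097, payoff=39.1597, prob=0.011016
UUUDUU: M=159.8796, payoff=0.0000, prob=0.066095
DDDUUU: M=90.7200, payoff=9.1823, prob=0.001836
UDDUUU: M=120.9600, payoff=39.1597, prob=0.011016
DUDUUU: M=119.9097, payoff=39.1597, prob=0.011016
UUDUUU: M=159.8796, payoff=0.0000, prob=0.066095
DDUUUU: M=119.9097, payoff=39.1597, prob=0.011016
UDUUUU: M=159.8796, payoff=0.0000, prob=0.066095
DUUUUU: M=159.8796, payoff=0.0000, prob=0.066095
UUUUUU: M=213.1728, payoff=0.0000, prob=0.396569
Price = Σ prob·payoff / R^6 = 3.289370 / 1.586874 = 2.0729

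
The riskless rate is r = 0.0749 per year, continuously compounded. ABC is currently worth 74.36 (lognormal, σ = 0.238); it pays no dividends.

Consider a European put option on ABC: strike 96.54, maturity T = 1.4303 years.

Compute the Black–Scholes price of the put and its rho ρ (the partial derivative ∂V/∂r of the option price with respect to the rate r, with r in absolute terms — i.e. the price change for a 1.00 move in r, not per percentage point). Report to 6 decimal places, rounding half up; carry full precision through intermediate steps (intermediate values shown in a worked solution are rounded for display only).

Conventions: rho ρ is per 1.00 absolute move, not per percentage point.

σ√T = 0.238·√1.4303 = 0.284636
d₁ = (ln(S/K) + (r+σ²/2)T) / (σ√T) = (ln(74.36/96.54) + (0.0749+0.238²/2)·1.4303) / 0.284636 = (-0.261039 + 0.147638) / 0.284636 = -0.398406
d₂ = d₁ − σ√T = -0.398406 − 0.284636 = -0.683042
e^{−rT} = 0.898409
N(−d₁) = 0.654834,  N(−d₂) = 0.752710
Put price V = K·e^{−rT}·N(−d₂) − S·N(−d₁) = 65.284370 − 48.693493 = 16.590877
ρ = −K·T·e^{−rT}·N(−d₂) = -93.376235

price = 16.590877
ρ = -93.376235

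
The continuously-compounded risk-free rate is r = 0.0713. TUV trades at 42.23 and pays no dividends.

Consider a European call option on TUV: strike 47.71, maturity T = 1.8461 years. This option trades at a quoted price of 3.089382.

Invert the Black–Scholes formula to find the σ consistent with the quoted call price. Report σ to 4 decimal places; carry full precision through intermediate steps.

sigma = 0.1267

At σ = 0.1267 the Black–Scholes value reproduces the quote:
σ√T = 0.1267·√1.8461 = 0.172149
d₁ = (ln(S/K) + (r+σ²/2)T) / (σ√T) = (ln(42.23/47.71) + (0.0713+0.1267²/2)·1.8461) / 0.172149 = (-0.122010 + 0.146445) / 0.172149 = 0.141938
d₂ = d₁ − σ√T = 0.141938 − 0.172149 = -0.030211
e^{−rT} = 0.876668
N(d₁) = 0.556435,  N(d₂) = 0.487949
V = S·N(d₁) − K·e^{−rT}·N(d₂) = 23.498265 − 20.408883 = 3.089382 (matching the quote); vega is positive throughout, so no other σ reproduces this price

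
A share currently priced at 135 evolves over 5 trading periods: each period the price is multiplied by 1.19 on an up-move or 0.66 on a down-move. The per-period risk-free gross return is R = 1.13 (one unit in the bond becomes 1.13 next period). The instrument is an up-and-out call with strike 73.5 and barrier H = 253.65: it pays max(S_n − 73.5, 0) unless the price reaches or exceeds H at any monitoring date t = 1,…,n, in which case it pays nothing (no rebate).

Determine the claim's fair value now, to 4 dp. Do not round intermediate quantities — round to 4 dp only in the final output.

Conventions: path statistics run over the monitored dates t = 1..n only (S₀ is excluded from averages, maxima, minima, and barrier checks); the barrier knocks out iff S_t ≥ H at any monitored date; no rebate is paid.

With p* = (R−d)/(u−d) = 0.8868, sum probability × payoff across the paths and divide by R^5.
Enumerate all 2^5 = 32 price paths (U = up ×1.19, D = down ×0.66); each path with k up-moves has probability p*^k·(1−p*)^(5−k).
DDDDD: M=89.1000, payoff=0.0000, prob=0.000019
UDDDD: M=160.6500, payoff=0.0000, prob=0.000146
DUDDD: M=106.0290, payoff=0.0000, prob=0.000146
UUDDD: M=191.1735, payoff=0.0000, prob=0.001141
DDUDD: M=89.1000, payoff=0.0000, prob=0.000146
UDUDD: M=160.6500, payoff=0.0000, prob=0.001141
DUUDD: M=126.1745, payoff=0.0000, prob=0.001141
UUUDD: M=227.4965, payoff=25.5975, prob=0.008938
DDDUD: M=89.1000, payoff=0.0000, prob=0.000146
UDDUD: M=160.6500, payoff=0.0000, prob=0.001141
DUDUD: M=106.0290, payoff=0.0000, prob=0.001141
UUDUD: M=191.1735, payoff=25.5975, prob=0.008938
DDUUD: M=89.1000, payoff=0.0000, prob=0.001141
UDUUD: M=160.6500, payoff=25.5975, prob=0.008938
DUUUD: M=150.1477, payoff=25.5975, prob=0.008938
UUUUD: M=270.7208, payoff=0.0000, prob=0.070011
DDDDU: M=89.1000, payoff=0.0000, prob=0.000146
UDDDU: M=160.6500, payoff=0.0000, prob=0.001141
DUDDU: M=106.0290, payoff=0.0000, prob=0.001141
UUDDU: M=191.1735, payoff=25.5975, prob=0.008938
DDUDU: M=89.1000, payoff=0.0000, prob=0.001141
UDUDU: M=160.6500, payoff=25.5975, prob=0.008938
DUUDU: M=126.1745, payoff=25.5975, prob=0.008938
UUUDU: M=227.4965, payoff=105.1757, prob=0.070011
DDDUU: M=89.1000, payoff=0.0000, prob=0.001141
UDDUU: M=160.6500, payoff=25.5975, prob=0.008938
DUDUU: M=106.0290, payoff=25.5975, prob=0.008938
UUDUU: M=191.1735, payoff=105.1757, prob=0.070011
DDUUU: M=99.0975, payoff=25.5975, prob=0.008938
UDUUU: M=178.6757, payoff=105.1757, prob=0.070011
DUUUU: M=178.6757, payoff=105.1757, prob=0.070011
UUUUU: M=322.1577, payoff=0.0000, prob=0.548416
Price = Σ prob·payoff / R^5 = 31.741407 / 1.842435 = 17.2280

price = 17.2280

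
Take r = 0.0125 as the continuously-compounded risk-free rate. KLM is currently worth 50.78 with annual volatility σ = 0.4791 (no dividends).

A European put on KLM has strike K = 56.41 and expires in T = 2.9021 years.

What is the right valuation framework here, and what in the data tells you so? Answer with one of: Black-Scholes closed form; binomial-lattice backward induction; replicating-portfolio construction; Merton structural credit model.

framework: Black-Scholes closed form

Key observation: with KLM following a GBM at constant σ and r, the European put struck at 56.41 prices in closed form — nothing here needs a stepwise model or a balance sheet.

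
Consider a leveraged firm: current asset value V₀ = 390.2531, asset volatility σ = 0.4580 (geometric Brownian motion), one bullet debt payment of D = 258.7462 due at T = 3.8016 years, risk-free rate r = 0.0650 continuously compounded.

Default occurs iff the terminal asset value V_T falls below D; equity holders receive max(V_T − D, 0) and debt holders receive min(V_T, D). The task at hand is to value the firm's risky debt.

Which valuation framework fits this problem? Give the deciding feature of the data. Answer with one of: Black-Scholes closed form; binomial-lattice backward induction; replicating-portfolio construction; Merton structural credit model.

Key observation: the asked-for credit quantity lives on the firm's capital structure — asset value, asset volatility, debt face 258.7462 — which is the structural model's domain.

framework: Merton structural credit model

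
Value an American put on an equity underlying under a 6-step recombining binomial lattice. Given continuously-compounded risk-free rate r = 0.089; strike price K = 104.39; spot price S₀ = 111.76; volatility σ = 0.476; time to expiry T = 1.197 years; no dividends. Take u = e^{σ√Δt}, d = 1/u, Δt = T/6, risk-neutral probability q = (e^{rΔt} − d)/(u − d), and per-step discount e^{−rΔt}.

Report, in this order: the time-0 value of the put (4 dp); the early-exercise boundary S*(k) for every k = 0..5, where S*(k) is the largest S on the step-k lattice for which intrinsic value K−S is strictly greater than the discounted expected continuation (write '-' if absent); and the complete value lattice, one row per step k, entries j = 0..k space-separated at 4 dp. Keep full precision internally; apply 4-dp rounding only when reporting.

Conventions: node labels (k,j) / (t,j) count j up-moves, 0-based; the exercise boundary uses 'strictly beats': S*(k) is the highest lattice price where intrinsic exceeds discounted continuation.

Δt=0.19950, u=1.23690, d=0.80847, q=0.48886, disc=e^(-rΔt)=0.98240
k=6 terminal: V=max(K-S,0) → 73.1809 56.6426 31.3404 0.0000 0.0000 0.0000 0.0000
k=5: j=0 S=38.6025 intr=65.7875 cont=63.9504 V=65.7875[EX]; j=1 S=59.0587 intr=45.3313 cont=43.4942 V=45.3313[EX]; j=2 S=90.3550 intr=14.0350 cont=15.7374 V=15.7374[hold]; j=3 S=138.2358 intr=0.0000 cont=0.0000 V=0.0000[hold]; j=4 S=211.4896 intr=0.0000 cont=0.0000 V=0.0000[hold]; j=5 S=323.5620 intr=0.0000 cont=0.0000 V=0.0000[hold]  S*(5)=59.0587
k=4: j=0 S=47.7474 intr=56.6426 cont=54.8055 V=56.6426[EX]; j=1 S=73.0496 intr=31.3404 cont=30.3208 V=31.3404[EX]; j=2 S=111.7600 intr=0.0000 cont=7.9024 V=7.9024[hold]; j=3 S=170.9838 intr=0.0000 cont=0.0000 V=0.0000[hold]; j=4 S=261.5913 intr=0.0000 cont=0.0000 V=0.0000[hold]  S*(4)=73.0496
k=3: j=0 S=59.0587 intr=45.3313 cont=43.4942 V=45.3313[EX]; j=1 S=90.3550 intr=14.0350 cont=19.5326 V=19.5326[hold]; j=2 S=138.2358 intr=0.0000 cont=3.9681 V=3.9681[hold]; j=3 S=211.4896 intr=0.0000 cont=0.0000 V=0.0000[hold]  S*(3)=59.0587
k=2: j=0 S=73.0496 intr=31.3404 cont=32.1435 V=32.1435[hold]; j=1 S=111.7600 intr=0.0000 cont=11.7139 V=11.7139[hold]; j=2 S=170.9838 intr=0.0000 cont=1.9926 V=1.9926[hold]  S*(2)=-
k=1: j=0 S=90.3550 intr=14.0350 cont=21.7663 V=21.7663[hold]; j=1 S=138.2358 intr=0.0000 cont=6.8390 V=6.8390[hold]  S*(1)=-
k=0: j=0 S=111.7600 intr=0.0000 cont=14.2143 V=14.2143[hold]  S*(0)=-

price = 14.2143
boundary = - - - 59.0587 73.0496 59.0587
tree:
14.2143
21.7663 6.8390
32.1435 11.7139 1.9926
45.3313 19.5326 3.9681 0.0000
56.6426 31.3404 7.9024 0.0000 0.0000
65.7875 45.3313 15.7374 0.0000 0.0000 0.0000
73.1809 56.6426 31.3404 0.0000 0.0000 0.0000 0.0000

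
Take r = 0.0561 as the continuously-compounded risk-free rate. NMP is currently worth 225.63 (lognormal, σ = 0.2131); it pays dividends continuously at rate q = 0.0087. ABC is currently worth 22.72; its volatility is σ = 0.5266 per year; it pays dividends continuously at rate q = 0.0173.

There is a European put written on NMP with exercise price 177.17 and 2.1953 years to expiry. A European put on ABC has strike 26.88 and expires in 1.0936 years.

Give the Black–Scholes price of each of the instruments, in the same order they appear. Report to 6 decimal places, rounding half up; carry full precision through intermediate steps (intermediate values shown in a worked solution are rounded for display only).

price(NMP put K=177.17) = 4.038676
price(ABC put K=26.88) = 6.784102

[NMP put K=177.17]
σ√T = 0.2131·√2.1953 = 0.315741
d₁ = (ln(S/K) + (r−q+σ²/2)T) / (σ√T) = (ln(225.63/177.17) + (0.0561−0.0087+0.2131²/2)·2.1953) / 0.315741 = (0.241787 + 0.153903) / 0.315741 = 1.253213
d₂ = d₁ − σ√T = 1.253213 − 0.315741 = 0.937472
e^{−rT} = 0.884125
e^{−qT} = 0.981082
N(−d₁) = 0.105064,  N(−d₂) = 0.174258
price = K·e^{−rT}·N(−d₂) − S·e^{−qT}·N(−d₁) = 27.295848 − 23.257172 = 4.038676
[ABC put K=26.88]
σ√T = 0.5266·√1.0936 = 0.550694
d₁ = (ln(S/K) + (r−q+σ²/2)T) / (σ√T) = (ln(22.72/26.88) + (0.0561−0.0173+0.5266²/2)·1.0936) / 0.550694 = (-0.168137 + 0.194063) / 0.550694 = 0.047080
d₂ = d₁ − σ√T = 0.047080 − 0.550694 = -0.503614
e^{−rT} = 0.940493
e^{−qT} = 0.981259
N(−d₁) = 0.481225,  N(−d₂) = 0.692734
price = K·e^{−rT}·N(−d₂) − S·e^{−qT}·N(−d₁) = 17.512622 − 10.728520 = 6.784102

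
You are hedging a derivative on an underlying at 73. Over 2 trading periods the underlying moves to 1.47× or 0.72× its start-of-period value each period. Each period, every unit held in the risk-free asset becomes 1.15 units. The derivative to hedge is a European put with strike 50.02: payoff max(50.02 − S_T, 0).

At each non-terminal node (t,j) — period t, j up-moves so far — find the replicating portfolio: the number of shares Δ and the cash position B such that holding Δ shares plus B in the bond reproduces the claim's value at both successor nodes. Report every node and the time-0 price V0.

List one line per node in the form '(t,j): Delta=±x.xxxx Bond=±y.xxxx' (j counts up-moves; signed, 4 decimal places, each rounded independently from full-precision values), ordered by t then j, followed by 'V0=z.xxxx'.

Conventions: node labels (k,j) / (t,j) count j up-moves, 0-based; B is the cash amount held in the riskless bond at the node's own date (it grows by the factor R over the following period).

Risk-neutral probability p* = (R−d)/(u−d) = (1.15−0.72)/(1.47−0.72) = 0.5733.
Terminal payoffs: V(2,0)=12.1768, V(2,1)=0.0000, V(2,2)=0.0000
  t=1,j=0: stock 52.5600 → up 77.2632 (V=0.0000), down 37.8432 (V=12.1768). Price 4.5178; hedge Δ=-0.3089, bond B=20.7535.
  t=1,j=1: stock 107.3100 → up 157.7457 (V=0.0000), down 77.2632 (V=0.0000). Price 0.0000; hedge Δ=0.0000, bond B=0.0000.
  t=0,j=0: stock 73.0000 → up 107.3100 (V=0.0000), down 52.5600 (V=4.5178). Price 1.6762; hedge Δ=-0.0825, bond B=7.6999.
Sanity check at the root: Δ(0,0)·S0 + B(0,0) reproduces V0 = 1.6762.

(0,0): Delta=-0.0825 Bond=7.6999
(1,0): Delta=-0.3089 Bond=20.7535
(1,1): Delta=0.0000 Bond=0.0000
V0=1.6762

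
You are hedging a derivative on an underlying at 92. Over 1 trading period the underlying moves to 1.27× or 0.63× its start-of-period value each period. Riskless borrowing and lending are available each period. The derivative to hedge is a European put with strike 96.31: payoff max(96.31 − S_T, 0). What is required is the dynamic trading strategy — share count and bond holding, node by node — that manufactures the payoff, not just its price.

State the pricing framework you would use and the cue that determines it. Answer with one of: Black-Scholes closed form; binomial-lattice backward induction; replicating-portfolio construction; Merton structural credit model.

Key observation: the task asks for the hedge itself — share and bond holdings at every node of the 1-period tree on spot 92 with factors 1.27/0.63 — which is exactly what the replicating-portfolio construction produces.

framework: replicating-portfolio construction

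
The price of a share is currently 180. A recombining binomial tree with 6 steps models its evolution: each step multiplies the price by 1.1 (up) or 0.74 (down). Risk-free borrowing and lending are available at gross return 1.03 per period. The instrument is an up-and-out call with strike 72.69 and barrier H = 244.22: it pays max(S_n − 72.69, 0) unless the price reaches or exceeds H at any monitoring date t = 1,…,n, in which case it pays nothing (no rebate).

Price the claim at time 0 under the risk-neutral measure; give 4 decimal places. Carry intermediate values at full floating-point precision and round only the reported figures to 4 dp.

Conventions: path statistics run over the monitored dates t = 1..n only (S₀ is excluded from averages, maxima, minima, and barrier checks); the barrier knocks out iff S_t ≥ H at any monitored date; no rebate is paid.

price = 46.2787

Under the martingale measure an up-move has probability p* = 0.8056; value the claim as the probability-weighted average of per-path payoffs, discounted 6 periods at R = 1.03.
Enumerate all 2^6 = 64 price paths (U = up ×1.1, D = down ×0.74); each path with k up-moves has probability p*^k·(1−p*)^(6−k).
DDDDDD: M=133.2000, payoff=0.0000, prob=0.000054
UDDDDD: M=198.0000, payoff=0.0000, prob=0.000224
DUDDDD: M=146.5200, payoff=0.0000, prob=0.000224
UUDDDD: M=217.8000, payoff=0.0000, prob=0.000928
DDUDDD: M=133.2000, payoff=0.0000, prob=0.000224
UDUDDD: M=198.0000, payoff=0.0000, prob=0.000928
DUUDDD: M=161.1720, payoff=0.0000, prob=0.000928
UUUDDD: M=239.5800, payoff=24.3936, prob=0.003843
DDDUDD: M=133.2000, payoff=0.0000, prob=0.000224
UDDUDD: M=198.0000, payoff=0.0000, prob=0.000928
DUDUDD: M=146.5200, payoff=0.0000, prob=0.000928
UUDUDD: M=217.8000, payoff=24.3936, prob=0.003843
DDUUDD: M=133.2000, payoff=0.0000, prob=0.000928
UDUUDD: M=198.0000, payoff=24.3936, prob=0.003843
DUUUDD: M=177.2892, payoff=24.3936, prob=0.003843
UUUUDD: M=263.5380, payoff=0.0000, prob=0.015921
DDDDUD: M=133.2000, payoff=0.0000, prob=0.000224
UDDDUD: M=198.0000, payoff=0.0000, prob=0.000928
DUDDUD: M=146.5200, payoff=0.0000, prob=0.000928
UUDDUD: M=217.8000, payoff=24.3936, prob=0.003843
DDUDUD: M=133.2000, payoff=0.0000, prob=0.000928
UDUDUD: M=198.0000, payoff=24.3936, prob=0.003843
DUUDUD: M=161.1720, payoff=24.3936, prob=0.003843
UUUDUD: M=239.5800, payoff=71.6234, prob=0.015921
DDDUUD: M=133.2000, payoff=0.0000, prob=0.000928
UDDUUD: M=198.0000, payoff=24.3936, prob=0.003843
DUDUUD: M=146.5200, payoff=24.3936, prob=0.003843
UUDUUD: M=217.8000, payoff=71.6234, prob=0.015921
DDUUUD: M=133.2000, payoff=24.3936, prob=0.003843
UDUUUD: M=198.0000, payoff=71.6234, prob=0.015921
DUUUUD: M=195.0181, payoff=71.6234, prob=0.015921
UUUUUD: M=289.8918, payoff=0.0000, prob=0.065959
DDDDDU: M=133.2000, payoff=0.0000, prob=0.000224
UDDDDU: M=198.0000, payoff=0.0000, prob=0.000928
DUDDDU: M=146.5200, payoff=0.0000, prob=0.000928
UUDDDU: M=217.8000, payoff=24.3936, prob=0.003843
DDUDDU: M=133.2000, payoff=0.0000, prob=0.000928
UDUDDU: M=198.0000, payoff=24.3936, prob=0.003843
DUUDDU: M=161.1720, payoff=24.3936, prob=0.003843
UUUDDU: M=239.5800, payoff=71.6234, prob=0.015921
DDDUDU: M=133.2000, payoff=0.0000, prob=0.000928
UDDUDU: M=198.0000, payoff=24.3936, prob=0.003843
DUDUDU: M=146.5200, payoff=24.3936, prob=0.003843
UUDUDU: M=217.8000, payoff=71.6234, prob=0.015921
DDUUDU: M=133.2000, payoff=24.3936, prob=0.003843
UDUUDU: M=198.0000, payoff=71.6234, prob=0.015921
DUUUDU: M=177.2892, payoff=71.6234, prob=0.015921
UUUUDU: M=263.5380, payoff=0.0000, prob=0.065959
DDDDUU: M=133.2000, payoff=0.0000, prob=0.000928
UDDDUU: M=198.0000, payoff=24.3936, prob=0.003843
DUDDUU: M=146.5200, payoff=24.3936, prob=0.003843
UUDDUU: M=217.8000, payoff=71.6234, prob=0.015921
DDUDUU: M=133.2000, payoff=24.3936, prob=0.003843
UDUDUU: M=198.0000, payoff=71.6234, prob=0.015921
DUUDUU: M=161.1720, payoff=71.6234, prob=0.015921
UUUDUU: M=239.5800, payoff=141.8299, prob=0.065959
DDDUUU: M=133.2000, payoff=24.3936, prob=0.003843
UDDUUU: M=198.0000, payoff=71.6234, prob=0.015921
DUDUUU: M=146.5200, payoff=71.6234, prob=0.015921
UUDUUU: M=217.8000, payoff=141.8299, prob=0.065959
DDUUUU: M=144.3134, payoff=71.6234, prob=0.015921
UDUUUU: M=214.5199, payoff=141.8299, prob=0.065959
DUUUUU: M=214.5199, payoff=141.8299, prob=0.065959
UUUUUU: M=318.8810, payoff=0.0000, prob=0.273258
Price = Σ prob·payoff / R^6 = 55.259182 / 1.194052 = 46.2787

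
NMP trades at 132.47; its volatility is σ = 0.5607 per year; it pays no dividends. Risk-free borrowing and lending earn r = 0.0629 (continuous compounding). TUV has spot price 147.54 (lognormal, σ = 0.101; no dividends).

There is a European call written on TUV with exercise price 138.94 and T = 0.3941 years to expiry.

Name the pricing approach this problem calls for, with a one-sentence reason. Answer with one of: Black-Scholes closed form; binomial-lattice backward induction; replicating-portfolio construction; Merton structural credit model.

Key observation: the instrument is a plain European call (strike 138.94) on a lognormal asset; the exact continuous-time formula applies directly.

framework: Black-Scholes closed form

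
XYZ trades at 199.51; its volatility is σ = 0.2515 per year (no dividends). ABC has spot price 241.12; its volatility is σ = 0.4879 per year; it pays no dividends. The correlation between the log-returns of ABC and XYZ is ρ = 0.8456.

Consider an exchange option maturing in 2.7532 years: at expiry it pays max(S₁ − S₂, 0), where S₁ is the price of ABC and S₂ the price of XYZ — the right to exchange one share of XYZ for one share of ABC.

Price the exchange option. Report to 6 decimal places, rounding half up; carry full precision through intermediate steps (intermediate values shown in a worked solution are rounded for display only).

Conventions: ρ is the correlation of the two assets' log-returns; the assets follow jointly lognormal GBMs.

σ_eff = √(σ₁² + σ₂² − 2ρσ₁σ₂) = √(0.4879² + 0.2515² − 2·0.8456·0.4879·0.2515) = 0.306230
d₁ = (ln(S₁/S₂) + (q₂ − q₁ + σ_eff²/2)T) / (σ_eff√T) = (ln(241.12/199.51) + (0.0 − 0.0 + 0.046888)·2.7532) / 0.508120 = 0.626866
d₂ = d₁ − σ_eff√T = 0.626866 − 0.508120 = 0.118746
N(d₁) = 0.734627,  N(d₂) = 0.547262
V = S₁·e^{−q₁T}·N(d₁) − S₂·e^{−q₂T}·N(d₂) = 177.133154 − 109.184169 = 67.948985
Key observation: no risk-free rate is needed — with the second asset as numeraire the exchange option is a call on the ratio S₁/S₂, and r cancels out of the value.

exchange price = 67.948985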